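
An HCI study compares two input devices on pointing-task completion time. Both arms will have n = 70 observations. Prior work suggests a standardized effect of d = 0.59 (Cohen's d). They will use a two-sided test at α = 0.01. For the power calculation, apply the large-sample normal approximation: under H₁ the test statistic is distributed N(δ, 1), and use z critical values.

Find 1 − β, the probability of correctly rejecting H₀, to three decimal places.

Noncentrality parameter: δ = d·√(n/2) = 0.59 × √(70/2) = 3.4905
Two-sided α = 0.01 → critical value z_{0.005} = 2.576.
Power = Φ(δ − 2.576) + Φ(−δ − 2.576) = Φ(0.915) + Φ(-6.066) = 0.8198 + 0.0000 = 0.8198.

Power ≈ 0.820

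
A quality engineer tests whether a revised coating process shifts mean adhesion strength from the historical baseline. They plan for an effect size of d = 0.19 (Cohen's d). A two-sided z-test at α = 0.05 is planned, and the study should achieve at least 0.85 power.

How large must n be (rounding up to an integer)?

n = 249

Set Φ(δ − 1.960) = 0.85; then δ − 1.960 = Φ⁻¹(0.85) = 1.036, giving δ = 2.996.
(The Φ(−δ − z_{α/2}) term is vanishingly small for δ > 0 and is dropped in the standard sample-size formula.)
δ = d·√n ⇒ n = (δ/d)² = (2.996 / 0.19)² = 248.71.
Rounding up, n = 249.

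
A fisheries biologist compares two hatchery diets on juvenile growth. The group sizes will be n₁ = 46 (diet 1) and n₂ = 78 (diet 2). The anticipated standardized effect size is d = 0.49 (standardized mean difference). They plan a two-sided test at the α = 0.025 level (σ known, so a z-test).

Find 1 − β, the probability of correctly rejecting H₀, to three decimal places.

Power ≈ 0.653

Noncentrality parameter: δ = d / √(1/n₁ + 1/n₂) = 0.49 / √(1/46 + 1/78) = 2.6358
Two-sided α = 0.025 → critical value z_{0.0125} = 2.241.
Power = Φ(δ − 2.241) + Φ(−δ − 2.241) = Φ(0.394) + Φ(-4.877) = 0.6534 + 0.0000 = 0.6534.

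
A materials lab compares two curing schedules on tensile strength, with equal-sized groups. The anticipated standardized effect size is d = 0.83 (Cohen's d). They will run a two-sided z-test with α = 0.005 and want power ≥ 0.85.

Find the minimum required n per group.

For power 0.85 need Φ(δ − z_{0.0025}) = 0.85, so δ = z_{0.0025} + z_{0.15} = 2.807 + 1.036 = 3.843.
(Ignoring the negligible lower-tail rejection probability gives the usual closed-form inversion.)
δ = d·√(n/2) ⇒ n = 2(δ/d)² = 2 × (3.843 / 0.83)² = 42.89.
Rounding up, n = 43 per group.

n = 43 per group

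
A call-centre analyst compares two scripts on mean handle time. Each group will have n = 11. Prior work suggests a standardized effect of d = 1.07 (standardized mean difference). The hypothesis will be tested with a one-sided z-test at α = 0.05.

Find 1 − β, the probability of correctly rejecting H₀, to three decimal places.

Power ≈ 0.806

Noncentrality parameter: δ = d·√(n/2) = 1.07 × √(11/2) = 2.5094
Critical value for a one-sided test at α = 0.05: z_α = 1.645.
Power = P(Z > 1.645 − δ) = Φ(0.865) = 0.8063.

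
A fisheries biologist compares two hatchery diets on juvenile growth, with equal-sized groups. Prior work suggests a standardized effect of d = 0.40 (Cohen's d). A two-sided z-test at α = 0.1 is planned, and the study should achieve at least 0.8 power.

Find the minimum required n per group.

For power 0.8 need Φ(δ − z_{0.05}) = 0.8, so δ = z_{0.05} + z_{0.20} = 1.645 + 0.842 = 2.486.
(The Φ(−δ − z_{α/2}) term is vanishingly small for δ > 0 and is dropped in the standard sample-size formula.)
δ = d·√(n/2) ⇒ n = 2(δ/d)² = 2 × (2.486 / 0.40)² = 77.28.
Rounding up, n = 78 per group.

n = 78 per group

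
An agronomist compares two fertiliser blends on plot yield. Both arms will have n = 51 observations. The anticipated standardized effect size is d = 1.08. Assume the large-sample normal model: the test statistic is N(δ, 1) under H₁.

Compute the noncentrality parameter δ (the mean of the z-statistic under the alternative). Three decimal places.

δ ≈ 5.454

δ = d·√(n/2) = 1.08 × √(51/2) = 5.4537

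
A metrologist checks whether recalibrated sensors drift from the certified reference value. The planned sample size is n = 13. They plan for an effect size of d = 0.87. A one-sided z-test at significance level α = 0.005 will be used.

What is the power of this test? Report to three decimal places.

Noncentrality parameter: δ = d·√n = 0.87 × √13 = 3.1368
Critical value for a one-sided test at α = 0.005: z_α = 2.576.
Power = Φ(δ − 2.576) = Φ(0.561) = 0.7126.

Power ≈ 0.713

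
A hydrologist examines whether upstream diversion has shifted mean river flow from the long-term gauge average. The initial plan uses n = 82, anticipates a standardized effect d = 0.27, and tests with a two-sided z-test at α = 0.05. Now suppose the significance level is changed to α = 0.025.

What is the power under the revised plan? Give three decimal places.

Power ≈ 0.581

δ = d·√n = 0.27 × √82 = 2.4450 (unchanged). New critical value: z_{0.0125} = 2.241.
Revised power = Φ(δ − 2.241) + Φ(−δ − 2.241) = Φ(0.204) + Φ(-4.686) = 0.5806 + 0.0000 = 0.5806.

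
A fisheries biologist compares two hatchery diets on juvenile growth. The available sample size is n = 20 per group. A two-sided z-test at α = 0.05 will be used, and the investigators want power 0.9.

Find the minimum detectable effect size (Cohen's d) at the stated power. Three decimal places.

Required noncentrality: δ = z_{0.025} + z_{0.10} = 1.960 + 1.282 = 3.242.
(The second rejection-region term Φ(−δ − z_{α/2}) is negligible and dropped.)
δ = d·√(n/2) ⇒ d = δ/√(n/2) = 3.242/√(20/2) = 1.0251.

d ≈ 1.025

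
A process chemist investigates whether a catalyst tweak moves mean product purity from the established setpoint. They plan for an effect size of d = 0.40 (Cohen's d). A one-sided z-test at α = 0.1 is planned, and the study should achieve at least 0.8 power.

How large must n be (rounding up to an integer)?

Set Φ(δ − 1.282) = 0.8; then δ − 1.282 = Φ⁻¹(0.8) = 0.842, giving δ = 2.123.
δ = d·√n ⇒ n = (δ/d)² = (2.123 / 0.40)² = 28.17.
Rounding up, n = 29.

n = 29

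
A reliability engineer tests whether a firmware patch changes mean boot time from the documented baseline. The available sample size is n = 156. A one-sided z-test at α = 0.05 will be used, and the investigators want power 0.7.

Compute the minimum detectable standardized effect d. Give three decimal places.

Need Φ(δ − 1.645) = 0.7, so δ = 1.645 + 0.524 = 2.169.
δ = d·√n ⇒ d = δ/√n = 2.169/√156 = 0.1737.

d ≈ 0.174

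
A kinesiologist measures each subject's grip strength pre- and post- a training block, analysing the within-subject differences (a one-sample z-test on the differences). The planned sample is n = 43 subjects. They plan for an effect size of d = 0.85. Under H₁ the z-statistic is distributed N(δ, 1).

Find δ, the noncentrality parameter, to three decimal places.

δ ≈ 5.574

δ = d·√n = 0.85 × √43 = 5.5738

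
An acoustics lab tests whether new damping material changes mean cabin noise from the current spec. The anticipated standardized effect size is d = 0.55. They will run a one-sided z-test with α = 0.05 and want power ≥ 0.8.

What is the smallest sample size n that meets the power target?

n = 21

Set Φ(δ − 1.645) = 0.8; then δ − 1.645 = Φ⁻¹(0.8) = 0.842, giving δ = 2.486.
δ = d·√n ⇒ n = (δ/d)² = (2.486 / 0.55)² = 20.44.
Round up to the next whole unit.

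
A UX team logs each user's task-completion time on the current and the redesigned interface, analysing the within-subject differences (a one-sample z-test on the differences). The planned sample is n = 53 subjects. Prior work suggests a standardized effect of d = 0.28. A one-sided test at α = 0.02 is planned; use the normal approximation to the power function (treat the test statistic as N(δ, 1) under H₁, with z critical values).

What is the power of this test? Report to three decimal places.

Power ≈ 0.494

Noncentrality parameter: δ = d·√n = 0.28 × √53 = 2.0384
One-sided α = 0.02 → critical value z_{0.02} = 2.054.
Power = Φ(δ − 2.054) = Φ(-0.015) = 0.4939.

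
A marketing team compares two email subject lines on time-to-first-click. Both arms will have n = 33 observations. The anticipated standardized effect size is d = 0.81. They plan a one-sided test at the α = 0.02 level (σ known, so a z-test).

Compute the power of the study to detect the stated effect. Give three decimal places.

Power ≈ 0.892

Noncentrality parameter: δ = d·√(n/2) = 0.81 × √(33/2) = 3.2902
One-sided α = 0.02 → critical value z_{0.02} = 2.054.
Power = P(Z > 2.054 − δ) = Φ(1.236) = 0.8919.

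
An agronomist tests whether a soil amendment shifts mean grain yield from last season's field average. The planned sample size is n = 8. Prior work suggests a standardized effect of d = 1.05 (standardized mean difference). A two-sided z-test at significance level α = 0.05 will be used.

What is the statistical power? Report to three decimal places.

Noncentrality parameter: δ = d·√n = 1.05 × √8 = 2.9698
Critical value for a two-sided test at α = 0.05: z_{α/2} = 1.960.
Power = Φ(δ − 1.960) + Φ(−δ − 1.960) = Φ(1.010) + Φ(-4.930) = 0.8437 + 0.0000 = 0.8437.

Power ≈ 0.844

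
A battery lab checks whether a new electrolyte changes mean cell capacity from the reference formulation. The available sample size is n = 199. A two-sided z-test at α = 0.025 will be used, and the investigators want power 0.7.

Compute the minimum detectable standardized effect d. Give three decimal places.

d ≈ 0.196

Required noncentrality: δ = z_{0.0125} + z_{0.30} = 2.241 + 0.524 = 2.766.
(Lower-tail contribution to power is negligible for δ > 0.)
δ = d·√n ⇒ d = δ/√n = 2.766/√199 = 0.1961.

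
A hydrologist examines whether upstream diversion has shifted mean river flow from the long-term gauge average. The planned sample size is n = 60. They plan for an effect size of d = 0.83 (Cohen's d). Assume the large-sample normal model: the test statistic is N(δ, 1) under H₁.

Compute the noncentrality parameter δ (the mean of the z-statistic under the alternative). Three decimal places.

δ = d·√n = 0.83 × √60 = 6.4292

δ ≈ 6.429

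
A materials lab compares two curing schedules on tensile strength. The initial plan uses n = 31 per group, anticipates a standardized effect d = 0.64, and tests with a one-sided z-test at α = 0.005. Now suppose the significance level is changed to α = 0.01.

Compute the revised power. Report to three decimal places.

δ = d·√(n/2) = 0.64 × √(31/2) = 2.5197 (unchanged). New critical value: z_{0.01} = 2.326.
Revised power = Φ(δ − 2.326) = Φ(0.193) = 0.5767.

Power ≈ 0.577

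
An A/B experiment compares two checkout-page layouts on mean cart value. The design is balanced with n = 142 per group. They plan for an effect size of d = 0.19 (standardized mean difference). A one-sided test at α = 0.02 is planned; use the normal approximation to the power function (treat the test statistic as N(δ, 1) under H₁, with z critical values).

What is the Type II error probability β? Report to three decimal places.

Noncentrality parameter: δ = d·√(n/2) = 0.19 × √(142/2) = 1.6010
One-sided α = 0.02 → critical value z_{0.02} = 2.054.
Power = P(Z > 2.054 − δ) = Φ(-0.453) = 0.3254.
Type II error: β = 1 − power = 1 − 0.3254 = 0.6746.

β ≈ 0.675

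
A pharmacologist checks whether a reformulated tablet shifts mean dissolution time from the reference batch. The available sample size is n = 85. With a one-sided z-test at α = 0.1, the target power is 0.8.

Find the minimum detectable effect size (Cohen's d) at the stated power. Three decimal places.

Need Φ(δ − 1.282) = 0.8, so δ = 1.282 + 0.842 = 2.123.
δ = d·√n ⇒ d = δ/√n = 2.123/√85 = 0.2303.

d ≈ 0.230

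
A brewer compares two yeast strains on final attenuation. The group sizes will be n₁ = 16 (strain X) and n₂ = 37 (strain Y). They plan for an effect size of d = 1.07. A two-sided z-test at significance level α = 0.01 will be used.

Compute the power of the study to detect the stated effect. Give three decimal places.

Power ≈ 0.841

Noncentrality parameter: δ = d / √(1/n₁ + 1/n₂) = 1.07 / √(1/16 + 1/37) = 3.5761
Two-sided α = 0.01 → critical value z_{0.005} = 2.576.
Power = Φ(δ − 2.576) + Φ(−δ − 2.576) = Φ(1.000) + Φ(-6.152) = 0.8414 + 0.0000 = 0.8414.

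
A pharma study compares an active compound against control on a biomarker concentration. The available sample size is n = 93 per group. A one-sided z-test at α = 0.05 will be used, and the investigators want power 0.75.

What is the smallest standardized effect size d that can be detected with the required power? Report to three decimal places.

Need Φ(δ − 1.645) = 0.75, so δ = 1.645 + 0.674 = 2.319.
δ = d·√(n/2) ⇒ d = δ/√(n/2) = 2.319/√(93/2) = 0.3401.

d ≈ 0.340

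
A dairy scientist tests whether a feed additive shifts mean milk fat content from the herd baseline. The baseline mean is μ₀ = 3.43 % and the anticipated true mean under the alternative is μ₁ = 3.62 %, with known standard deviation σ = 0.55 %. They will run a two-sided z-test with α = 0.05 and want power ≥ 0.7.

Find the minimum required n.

n = 52

Standardized effect: d = |μ₁ − μ₀| / σ = |3.62 − 3.43| / 0.55 = 0.3455
For power 0.7 need Φ(δ − z_{0.025}) = 0.7, so δ = z_{0.025} + z_{0.30} = 1.960 + 0.524 = 2.484.
(For δ > 0 the lower-tail rejection region contributes negligibly to power, so the one-term inversion is standard.)
δ = d·√n ⇒ n = (δ/d)² = (2.484 / 0.3455)² = 51.72.
Rounding up, n = 52.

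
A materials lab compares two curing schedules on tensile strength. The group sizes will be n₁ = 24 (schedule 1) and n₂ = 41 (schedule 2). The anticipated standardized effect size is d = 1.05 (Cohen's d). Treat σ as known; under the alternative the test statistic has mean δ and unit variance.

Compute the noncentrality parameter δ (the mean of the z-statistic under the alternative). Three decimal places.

δ = d / √(1/n₁ + 1/n₂) = 1.05 / √(1/24 + 1/41) = 4.0854

δ ≈ 4.085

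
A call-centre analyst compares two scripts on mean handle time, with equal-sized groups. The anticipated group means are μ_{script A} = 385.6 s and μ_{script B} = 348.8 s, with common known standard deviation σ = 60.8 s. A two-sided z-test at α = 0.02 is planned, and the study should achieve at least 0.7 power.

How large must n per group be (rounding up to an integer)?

Standardized effect: d = |μ_{script A} − μ_{script B}| / σ = |385.6 − 348.8| / 60.8 = 0.6053
Set Φ(δ − 2.326) = 0.7; then δ − 2.326 = Φ⁻¹(0.7) = 0.524, giving δ = 2.851.
(The Φ(−δ − z_{α/2}) term is vanishingly small for δ > 0 and is dropped in the standard sample-size formula.)
δ = d·√(n/2) ⇒ n = 2(δ/d)² = 2 × (2.851 / 0.6053)² = 44.37.
Round up to the next whole unit.

n = 45 per group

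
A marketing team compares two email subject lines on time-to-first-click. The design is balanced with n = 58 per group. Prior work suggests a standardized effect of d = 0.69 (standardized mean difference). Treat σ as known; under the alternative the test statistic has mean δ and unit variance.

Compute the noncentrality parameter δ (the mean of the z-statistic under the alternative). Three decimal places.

δ ≈ 3.716

δ = d·√(n/2) = 0.69 × √(58/2) = 3.7158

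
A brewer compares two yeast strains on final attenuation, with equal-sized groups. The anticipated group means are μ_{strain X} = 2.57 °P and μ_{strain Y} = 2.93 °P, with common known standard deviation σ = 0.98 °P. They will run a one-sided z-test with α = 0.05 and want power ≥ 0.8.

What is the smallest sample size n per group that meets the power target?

n = 92 per group

Standardized effect: d = |μ_{strain X} − μ_{strain Y}| / σ = |2.57 − 2.93| / 0.98 = 0.3673
For power 0.8 need Φ(δ − z_{0.05}) = 0.8, so δ = z_{0.05} + z_{0.20} = 1.645 + 0.842 = 2.486.
δ = d·√(n/2) ⇒ n = 2(δ/d)² = 2 × (2.486 / 0.3673)² = 91.63.
Rounding up, n = 92 per group.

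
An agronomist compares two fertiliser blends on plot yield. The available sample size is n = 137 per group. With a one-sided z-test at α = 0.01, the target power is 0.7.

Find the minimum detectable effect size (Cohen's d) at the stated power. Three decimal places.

d ≈ 0.344

Required noncentrality: δ = z_{0.01} + z_{0.30} = 2.326 + 0.524 = 2.851.
δ = d·√(n/2) ⇒ d = δ/√(n/2) = 2.851/√(137/2) = 0.3444.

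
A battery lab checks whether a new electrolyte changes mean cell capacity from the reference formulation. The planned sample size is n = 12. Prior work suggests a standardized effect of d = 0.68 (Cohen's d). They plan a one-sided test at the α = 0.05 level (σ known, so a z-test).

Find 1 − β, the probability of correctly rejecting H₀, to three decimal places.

Noncentrality parameter: δ = d·√n = 0.68 × √12 = 2.3556
One-sided α = 0.05 → critical value z_{0.05} = 1.645.
Power = P(Z > 1.645 − δ) = Φ(0.711) = 0.7614.

Power ≈ 0.761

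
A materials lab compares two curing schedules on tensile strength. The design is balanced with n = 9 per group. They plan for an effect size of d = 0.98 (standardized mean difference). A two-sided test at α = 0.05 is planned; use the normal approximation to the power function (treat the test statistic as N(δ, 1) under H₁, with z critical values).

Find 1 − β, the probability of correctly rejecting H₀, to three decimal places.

Noncentrality parameter: δ = d·√(n/2) = 0.98 × √(9/2) = 2.0789
Critical value for a two-sided test at α = 0.05: z_{α/2} = 1.960.
Power = Φ(δ − 1.960) + Φ(−δ − 1.960) = Φ(0.119) + Φ(-4.039) = 0.5473 + 0.0000 = 0.5474.

Power ≈ 0.547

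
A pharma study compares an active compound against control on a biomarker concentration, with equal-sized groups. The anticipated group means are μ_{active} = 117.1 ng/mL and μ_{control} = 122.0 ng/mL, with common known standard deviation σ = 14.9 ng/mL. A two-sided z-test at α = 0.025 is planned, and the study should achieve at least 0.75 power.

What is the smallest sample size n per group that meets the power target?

Standardized effect: d = |μ_{active} − μ_{control}| / σ = |117.1 − 122.0| / 14.9 = 0.3289
For power 0.75 need Φ(δ − z_{0.0125}) = 0.75, so δ = z_{0.0125} + z_{0.25} = 2.241 + 0.674 = 2.916.
(Ignoring the negligible lower-tail rejection probability gives the usual closed-form inversion.)
δ = d·√(n/2) ⇒ n = 2(δ/d)² = 2 × (2.916 / 0.3289)² = 157.24.
Round up to the next whole unit.

n = 158 per group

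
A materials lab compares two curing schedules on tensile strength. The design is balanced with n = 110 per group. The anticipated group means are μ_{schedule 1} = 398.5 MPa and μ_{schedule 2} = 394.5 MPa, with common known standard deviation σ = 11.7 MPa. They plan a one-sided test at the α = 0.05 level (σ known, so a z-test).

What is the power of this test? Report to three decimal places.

Standardized effect: d = |μ_{schedule 1} − μ_{schedule 2}| / σ = |398.5 − 394.5| / 11.7 = 0.3419
Noncentrality parameter: δ = d·√(n/2) = 0.3419 × √(110/2) = 2.5355
Critical value for a one-sided test at α = 0.05: z_α = 1.645.
Power = P(Z > 1.645 − δ) = Φ(0.891) = 0.8134.

Power ≈ 0.813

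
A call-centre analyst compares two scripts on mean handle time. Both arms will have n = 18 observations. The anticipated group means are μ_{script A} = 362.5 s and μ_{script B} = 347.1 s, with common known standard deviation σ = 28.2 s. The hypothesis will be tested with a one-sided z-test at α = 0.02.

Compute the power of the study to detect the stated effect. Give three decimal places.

Standardized effect: d = |μ_{script A} − μ_{script B}| / σ = |362.5 − 347.1| / 28.2 = 0.5461
Noncentrality parameter: λ = d·√(n/2) = 0.5461 × √(18/2) = 1.6383
Critical value for a one-sided test at α = 0.02: z_α = 2.054.
Power = P(Z > 2.054 − λ) = Φ(-0.415) = 0.3389.

Power ≈ 0.339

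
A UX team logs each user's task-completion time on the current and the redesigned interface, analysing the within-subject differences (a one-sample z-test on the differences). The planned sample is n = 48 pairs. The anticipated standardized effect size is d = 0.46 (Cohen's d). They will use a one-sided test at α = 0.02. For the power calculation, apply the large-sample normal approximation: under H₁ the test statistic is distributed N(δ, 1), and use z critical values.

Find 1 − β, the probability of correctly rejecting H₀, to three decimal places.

Noncentrality parameter: δ = d·√n = 0.46 × √48 = 3.1870
One-sided α = 0.02 → critical value z_{0.02} = 2.054.
Power = P(Z > 2.054 − δ) = Φ(1.133) = 0.8714.

Power ≈ 0.871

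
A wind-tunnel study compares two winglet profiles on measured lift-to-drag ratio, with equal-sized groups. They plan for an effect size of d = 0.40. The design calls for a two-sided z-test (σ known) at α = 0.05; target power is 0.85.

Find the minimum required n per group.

n = 113 per group

Set Φ(δ − 1.960) = 0.85; then δ − 1.960 = Φ⁻¹(0.85) = 1.036, giving δ = 2.996.
(For δ > 0 the lower-tail rejection region contributes negligibly to power, so the one-term inversion is standard.)
δ = d·√(n/2) ⇒ n = 2(δ/d)² = 2 × (2.996 / 0.40)² = 112.23.
Rounding up, n = 113 per group.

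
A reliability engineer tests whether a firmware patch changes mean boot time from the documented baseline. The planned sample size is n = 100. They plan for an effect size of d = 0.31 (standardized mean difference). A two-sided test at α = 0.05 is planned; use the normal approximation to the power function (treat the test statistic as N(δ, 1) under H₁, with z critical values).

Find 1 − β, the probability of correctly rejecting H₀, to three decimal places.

Power ≈ 0.873

Noncentrality parameter: δ = d·√n = 0.31 × √100 = 3.1000
Two-sided α = 0.05 → critical value z_{0.025} = 1.960.
Power = Φ(δ − 1.960) + Φ(−δ − 1.960) = Φ(1.140) + Φ(-5.060) = 0.8729 + 0.0000 = 0.8729.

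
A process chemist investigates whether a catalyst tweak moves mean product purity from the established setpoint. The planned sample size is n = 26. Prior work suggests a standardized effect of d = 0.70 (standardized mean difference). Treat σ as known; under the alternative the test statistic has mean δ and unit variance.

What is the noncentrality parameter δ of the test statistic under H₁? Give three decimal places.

δ = d·√n = 0.70 × √26 = 3.5693

δ ≈ 3.569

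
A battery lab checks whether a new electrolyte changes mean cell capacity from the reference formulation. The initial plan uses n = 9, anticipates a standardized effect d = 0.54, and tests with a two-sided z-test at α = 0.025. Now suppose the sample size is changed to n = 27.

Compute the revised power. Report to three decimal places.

With n = 27: δ = d·√n = 0.54 × √27 = 2.8059. Critical value z_{0.0125} = 2.241.
Revised power = Φ(δ − 2.241) + Φ(−δ − 2.241) = Φ(0.565) + Φ(-5.047) = 0.7138 + 0.0000 = 0.7138.

Power ≈ 0.714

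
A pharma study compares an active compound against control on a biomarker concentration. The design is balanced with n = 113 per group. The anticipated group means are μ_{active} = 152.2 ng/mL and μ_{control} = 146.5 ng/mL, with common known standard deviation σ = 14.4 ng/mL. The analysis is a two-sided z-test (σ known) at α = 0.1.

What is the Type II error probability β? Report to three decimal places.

Standardized effect: d = |μ_{active} − μ_{control}| / σ = |152.2 − 146.5| / 14.4 = 0.3958
Noncentrality parameter: δ = d·√(n/2) = 0.3958 × √(113/2) = 2.9753
Two-sided α = 0.1 → critical value z_{0.05} = 1.645.
Power = Φ(δ − 1.645) + Φ(−δ − 1.645) = Φ(1.330) + Φ(-4.620) = 0.9083 + 0.0000 = 0.9083.
Type II error: β = 1 − power = 1 − 0.9083 = 0.0917.

β ≈ 0.092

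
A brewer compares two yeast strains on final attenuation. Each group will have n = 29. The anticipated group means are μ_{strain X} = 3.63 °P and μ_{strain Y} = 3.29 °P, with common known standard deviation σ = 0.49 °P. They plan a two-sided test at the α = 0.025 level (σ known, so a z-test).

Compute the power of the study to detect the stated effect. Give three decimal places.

Power ≈ 0.656

Standardized effect: d = |μ_{strain X} − μ_{strain Y}| / σ = |3.63 − 3.29| / 0.49 = 0.6939
Noncentrality parameter: δ = d·√(n/2) = 0.6939 × √(29/2) = 2.6422
Critical value for a two-sided test at α = 0.025: z_{α/2} = 2.241.
Power = Φ(δ − 2.241) + Φ(−δ − 2.241) = Φ(0.401) + Φ(-4.884) = 0.6557 + 0.0000 = 0.6557.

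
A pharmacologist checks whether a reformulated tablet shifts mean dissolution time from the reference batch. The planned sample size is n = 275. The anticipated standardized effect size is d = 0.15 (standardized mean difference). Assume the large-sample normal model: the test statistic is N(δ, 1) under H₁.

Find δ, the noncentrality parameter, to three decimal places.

δ ≈ 2.487

δ = d·√n = 0.15 × √275 = 2.4875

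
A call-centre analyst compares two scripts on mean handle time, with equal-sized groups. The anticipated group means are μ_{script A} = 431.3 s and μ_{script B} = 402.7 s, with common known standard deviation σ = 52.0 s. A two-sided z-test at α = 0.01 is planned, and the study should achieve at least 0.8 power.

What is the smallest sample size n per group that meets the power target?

Standardized effect: d = |μ_{script A} − μ_{script B}| / σ = |431.3 − 402.7| / 52.0 = 0.5500
Set Φ(δ − 2.576) = 0.8; then δ − 2.576 = Φ⁻¹(0.8) = 0.842, giving δ = 3.417.
(For δ > 0 the lower-tail rejection region contributes negligibly to power, so the one-term inversion is standard.)
δ = d·√(n/2) ⇒ n = 2(δ/d)² = 2 × (3.417 / 0.5500)² = 77.22.
Rounding up, n = 78 per group.

n = 78 per group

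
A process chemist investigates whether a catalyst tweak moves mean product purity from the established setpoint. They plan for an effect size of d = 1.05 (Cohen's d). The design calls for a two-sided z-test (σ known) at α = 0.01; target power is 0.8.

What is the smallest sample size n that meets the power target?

n = 11

Set Φ(δ − 2.576) = 0.8; then δ − 2.576 = Φ⁻¹(0.8) = 0.842, giving δ = 3.417.
(The Φ(−δ − z_{α/2}) term is vanishingly small for δ > 0 and is dropped in the standard sample-size formula.)
δ = d·√n ⇒ n = (δ/d)² = (3.417 / 1.05)² = 10.59.
Round up to the next whole unit.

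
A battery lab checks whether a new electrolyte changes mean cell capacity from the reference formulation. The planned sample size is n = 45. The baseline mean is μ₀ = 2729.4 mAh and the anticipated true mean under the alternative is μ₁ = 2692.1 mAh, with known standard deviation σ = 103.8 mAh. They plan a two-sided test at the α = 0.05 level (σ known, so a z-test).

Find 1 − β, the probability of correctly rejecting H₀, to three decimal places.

Standardized effect: d = |μ₁ − μ₀| / σ = |2692.1 − 2729.4| / 103.8 = 0.3593
Noncentrality parameter: δ = d·√n = 0.3593 × √45 = 2.4106
Two-sided α = 0.05 → critical value z_{0.025} = 1.960.
Power = Φ(δ − 1.960) + Φ(−δ − 1.960) = Φ(0.451) + Φ(-4.371) = 0.6739 + 0.0000 = 0.6739.

Power ≈ 0.674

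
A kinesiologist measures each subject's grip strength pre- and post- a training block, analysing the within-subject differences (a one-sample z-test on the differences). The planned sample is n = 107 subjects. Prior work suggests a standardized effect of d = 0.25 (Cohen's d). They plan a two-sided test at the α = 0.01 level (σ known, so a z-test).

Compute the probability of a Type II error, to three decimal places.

Noncentrality parameter: δ = d·√n = 0.25 × √107 = 2.5860
Two-sided α = 0.01 → critical value z_{0.005} = 2.576.
Power = Φ(δ − 2.576) + Φ(−δ − 2.576) = Φ(0.010) + Φ(-5.162) = 0.5041 + 0.0000 = 0.5041.
Type II error: β = 1 − power = 1 − 0.5041 = 0.4959.

β ≈ 0.496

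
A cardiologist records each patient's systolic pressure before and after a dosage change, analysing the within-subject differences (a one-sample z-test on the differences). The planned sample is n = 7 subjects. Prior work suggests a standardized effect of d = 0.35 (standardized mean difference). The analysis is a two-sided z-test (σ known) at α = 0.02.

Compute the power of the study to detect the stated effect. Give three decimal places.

Noncentrality parameter: δ = d·√n = 0.35 × √7 = 0.9260
Critical value for a two-sided test at α = 0.02: z_{α/2} = 2.326.
Power = Φ(δ − 2.326) + Φ(−δ − 2.326) = Φ(-1.400) + Φ(-3.252) = 0.0807 + 0.0006 = 0.0813.

Power ≈ 0.081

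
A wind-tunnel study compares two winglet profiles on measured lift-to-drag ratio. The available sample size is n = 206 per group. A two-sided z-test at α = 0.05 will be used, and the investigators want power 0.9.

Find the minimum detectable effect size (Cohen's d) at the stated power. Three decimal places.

d ≈ 0.319

Need Φ(δ − 1.960) = 0.9, so δ = 1.960 + 1.282 = 3.242.
(The second rejection-region term Φ(−δ − z_{α/2}) is negligible and dropped.)
δ = d·√(n/2) ⇒ d = δ/√(n/2) = 3.242/√(206/2) = 0.3194.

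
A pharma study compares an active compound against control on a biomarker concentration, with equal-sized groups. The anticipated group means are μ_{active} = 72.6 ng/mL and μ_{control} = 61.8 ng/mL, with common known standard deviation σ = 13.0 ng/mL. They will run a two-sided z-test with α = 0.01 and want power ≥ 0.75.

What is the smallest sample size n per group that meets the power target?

Standardized effect: d = |μ_{active} − μ_{control}| / σ = |72.6 − 61.8| / 13.0 = 0.8308
Set Φ(δ − 2.576) = 0.75; then δ − 2.576 = Φ⁻¹(0.75) = 0.674, giving δ = 3.250.
(The Φ(−δ − z_{α/2}) term is vanishingly small for δ > 0 and is dropped in the standard sample-size formula.)
δ = d·√(n/2) ⇒ n = 2(δ/d)² = 2 × (3.250 / 0.8308)² = 30.61.
Round up to the next whole unit.

n = 31 per group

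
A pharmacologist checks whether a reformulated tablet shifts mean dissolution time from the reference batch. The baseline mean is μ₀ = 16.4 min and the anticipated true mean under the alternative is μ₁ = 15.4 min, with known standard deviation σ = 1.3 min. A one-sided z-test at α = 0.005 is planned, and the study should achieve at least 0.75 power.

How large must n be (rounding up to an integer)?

Standardized effect: d = |μ₁ − μ₀| / σ = |15.4 − 16.4| / 1.3 = 0.7692
Set Φ(δ − 2.576) = 0.75; then δ − 2.576 = Φ⁻¹(0.75) = 0.674, giving δ = 3.250.
δ = d·√n ⇒ n = (δ/d)² = (3.250 / 0.7692)² = 17.85.
Round up to the next whole unit.

n = 18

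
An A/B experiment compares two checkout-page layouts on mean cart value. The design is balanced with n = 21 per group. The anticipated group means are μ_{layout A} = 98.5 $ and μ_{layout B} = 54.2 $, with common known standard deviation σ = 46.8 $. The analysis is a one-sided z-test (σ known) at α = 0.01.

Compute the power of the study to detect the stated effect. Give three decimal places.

Power ≈ 0.771

Standardized effect: d = |μ_{layout A} − μ_{layout B}| / σ = |98.5 − 54.2| / 46.8 = 0.9466
Noncentrality parameter: λ = d·√(n/2) = 0.9466 × √(21/2) = 3.0673
One-sided α = 0.01 → critical value z_{0.01} = 2.326.
Power = Φ(λ − 2.326) = Φ(0.741) = 0.7706.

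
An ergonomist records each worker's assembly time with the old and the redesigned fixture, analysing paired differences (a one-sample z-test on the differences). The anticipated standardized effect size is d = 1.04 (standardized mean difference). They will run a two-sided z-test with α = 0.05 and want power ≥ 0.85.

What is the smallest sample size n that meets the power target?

n = 9

Set Φ(δ − 1.960) = 0.85; then δ − 1.960 = Φ⁻¹(0.85) = 1.036, giving δ = 2.996.
(The Φ(−δ − z_{α/2}) term is vanishingly small for δ > 0 and is dropped in the standard sample-size formula.)
δ = d·√n ⇒ n = (δ/d)² = (2.996 / 1.04)² = 8.30.
Rounding up, n = 9.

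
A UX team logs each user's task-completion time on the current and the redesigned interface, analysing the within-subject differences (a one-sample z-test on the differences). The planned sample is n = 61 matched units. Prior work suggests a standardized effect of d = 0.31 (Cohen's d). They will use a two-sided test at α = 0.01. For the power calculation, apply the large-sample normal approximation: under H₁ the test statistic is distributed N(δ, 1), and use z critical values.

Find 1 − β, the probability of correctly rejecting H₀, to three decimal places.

Noncentrality parameter: δ = d·√n = 0.31 × √61 = 2.4212
Two-sided α = 0.01 → critical value z_{0.005} = 2.576.
Power = Φ(δ − 2.576) + Φ(−δ − 2.576) = Φ(-0.155) + Φ(-4.997) = 0.4385 + 0.0000 = 0.4385.

Power ≈ 0.439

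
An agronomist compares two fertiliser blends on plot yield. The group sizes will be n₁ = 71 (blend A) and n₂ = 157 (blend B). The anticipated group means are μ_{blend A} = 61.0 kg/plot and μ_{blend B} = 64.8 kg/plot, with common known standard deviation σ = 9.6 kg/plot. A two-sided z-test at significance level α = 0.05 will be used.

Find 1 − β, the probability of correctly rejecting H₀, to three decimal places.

Power ≈ 0.790

Standardized effect: d = |μ_{blend A} − μ_{blend B}| / σ = |61.0 − 64.8| / 9.6 = 0.3958
Noncentrality parameter: δ = d / √(1/n₁ + 1/n₂) = 0.3958 / √(1/71 + 1/157) = 2.7677
Critical value for a two-sided test at α = 0.05: z_{α/2} = 1.960.
Power = Φ(δ − 1.960) + Φ(−δ − 1.960) = Φ(0.808) + Φ(-4.728) = 0.7904 + 0.0000 = 0.7904.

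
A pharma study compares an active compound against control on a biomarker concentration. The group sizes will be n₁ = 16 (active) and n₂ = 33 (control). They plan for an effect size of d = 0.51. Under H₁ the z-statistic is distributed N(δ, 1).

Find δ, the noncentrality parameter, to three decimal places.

δ = d / √(1/n₁ + 1/n₂) = 0.51 / √(1/16 + 1/33) = 1.6741

δ ≈ 1.674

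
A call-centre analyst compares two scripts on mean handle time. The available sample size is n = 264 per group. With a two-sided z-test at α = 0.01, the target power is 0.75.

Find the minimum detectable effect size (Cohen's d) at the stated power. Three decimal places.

Required noncentrality: δ = z_{0.005} + z_{0.25} = 2.576 + 0.674 = 3.250.
(The second rejection-region term Φ(−δ − z_{α/2}) is negligible and dropped.)
δ = d·√(n/2) ⇒ d = δ/√(n/2) = 3.250/√(264/2) = 0.2829.

d ≈ 0.283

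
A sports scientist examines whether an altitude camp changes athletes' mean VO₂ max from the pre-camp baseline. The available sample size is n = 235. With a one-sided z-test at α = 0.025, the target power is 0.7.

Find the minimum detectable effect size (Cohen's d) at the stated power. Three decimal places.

Required noncentrality: δ = z_{0.025} + z_{0.30} = 1.960 + 0.524 = 2.484.
δ = d·√n ⇒ d = δ/√n = 2.484/√235 = 0.1621.

d ≈ 0.162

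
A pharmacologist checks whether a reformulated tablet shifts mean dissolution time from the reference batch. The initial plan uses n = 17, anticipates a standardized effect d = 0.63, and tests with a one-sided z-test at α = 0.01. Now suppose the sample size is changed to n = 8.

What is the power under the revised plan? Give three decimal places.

Power ≈ 0.293

With n = 8: δ = d·√n = 0.63 × √8 = 1.7819. Critical value z_{0.01} = 2.326.
Revised power = P(Z > 2.326 − δ) = Φ(-0.544) = 0.2931.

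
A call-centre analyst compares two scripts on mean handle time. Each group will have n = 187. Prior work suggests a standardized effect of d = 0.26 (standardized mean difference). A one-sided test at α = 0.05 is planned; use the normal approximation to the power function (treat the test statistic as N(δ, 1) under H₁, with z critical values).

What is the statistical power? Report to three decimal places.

Noncentrality parameter: δ = d·√(n/2) = 0.26 × √(187/2) = 2.5141
One-sided α = 0.05 → critical value z_{0.05} = 1.645.
Power = Φ(δ − 1.645) = Φ(0.869) = 0.8076.

Power ≈ 0.808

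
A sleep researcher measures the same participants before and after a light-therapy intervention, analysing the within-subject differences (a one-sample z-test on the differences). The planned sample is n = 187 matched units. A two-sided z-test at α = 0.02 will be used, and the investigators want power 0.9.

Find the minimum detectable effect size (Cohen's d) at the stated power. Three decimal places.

d ≈ 0.264

Need Φ(δ − 2.326) = 0.9, so δ = 2.326 + 1.282 = 3.608.
(The second rejection-region term Φ(−δ − z_{α/2}) is negligible and dropped.)
δ = d·√n ⇒ d = δ/√n = 3.608/√187 = 0.2638.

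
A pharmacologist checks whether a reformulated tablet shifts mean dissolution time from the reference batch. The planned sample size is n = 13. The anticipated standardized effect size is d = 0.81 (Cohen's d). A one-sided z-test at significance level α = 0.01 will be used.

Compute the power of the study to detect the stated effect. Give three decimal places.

Power ≈ 0.724

Noncentrality parameter: λ = d·√n = 0.81 × √13 = 2.9205
Critical value for a one-sided test at α = 0.01: z_α = 2.326.
Power = Φ(λ − 2.326) = Φ(0.594) = 0.7238.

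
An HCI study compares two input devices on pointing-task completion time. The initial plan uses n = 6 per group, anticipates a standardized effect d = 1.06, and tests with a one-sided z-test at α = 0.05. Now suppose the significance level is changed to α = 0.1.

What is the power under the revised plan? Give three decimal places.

Power ≈ 0.710

δ = d·√(n/2) = 1.06 × √(6/2) = 1.8360 (unchanged). New critical value: z_{0.1} = 1.282.
Revised power = Φ(δ − 1.282) = Φ(0.554) = 0.7104.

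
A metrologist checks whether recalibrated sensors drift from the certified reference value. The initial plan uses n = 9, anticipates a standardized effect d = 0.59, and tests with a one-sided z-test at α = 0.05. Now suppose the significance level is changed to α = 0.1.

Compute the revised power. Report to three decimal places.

Power ≈ 0.687

δ = d·√n = 0.59 × √9 = 1.7700 (unchanged). New critical value: z_{0.1} = 1.282.
Revised power = Φ(δ − 1.282) = Φ(0.488) = 0.6874.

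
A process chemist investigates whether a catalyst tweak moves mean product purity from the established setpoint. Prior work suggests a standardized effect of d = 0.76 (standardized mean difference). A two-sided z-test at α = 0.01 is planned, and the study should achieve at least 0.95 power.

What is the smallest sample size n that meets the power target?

n = 31

For power 0.95 need Φ(δ − z_{0.005}) = 0.95, so δ = z_{0.005} + z_{0.05} = 2.576 + 1.645 = 4.221.
(For δ > 0 the lower-tail rejection region contributes negligibly to power, so the one-term inversion is standard.)
δ = d·√n ⇒ n = (δ/d)² = (4.221 / 0.76)² = 30.84.
Rounding up, n = 31.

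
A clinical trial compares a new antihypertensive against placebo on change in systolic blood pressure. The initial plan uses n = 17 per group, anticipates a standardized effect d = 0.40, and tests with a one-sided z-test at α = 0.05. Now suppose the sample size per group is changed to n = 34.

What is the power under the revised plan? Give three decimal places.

With n = 34 per group: δ = d·√(n/2) = 0.40 × √(34/2) = 1.6492. Critical value z_{0.05} = 1.645.
Revised power = P(Z > 1.645 − δ) = Φ(0.004) = 0.5018.

Power ≈ 0.502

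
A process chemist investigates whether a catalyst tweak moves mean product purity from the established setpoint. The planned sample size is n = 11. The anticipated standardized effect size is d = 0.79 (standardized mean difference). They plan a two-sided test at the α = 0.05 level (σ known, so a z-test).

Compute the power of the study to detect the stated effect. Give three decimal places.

Noncentrality parameter: δ = d·√n = 0.79 × √11 = 2.6201
Critical value for a two-sided test at α = 0.05: z_{α/2} = 1.960.
Power = Φ(δ − 1.960) + Φ(−δ − 1.960) = Φ(0.660) + Φ(-4.580) = 0.7454 + 0.0000 = 0.7454.

Power ≈ 0.745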